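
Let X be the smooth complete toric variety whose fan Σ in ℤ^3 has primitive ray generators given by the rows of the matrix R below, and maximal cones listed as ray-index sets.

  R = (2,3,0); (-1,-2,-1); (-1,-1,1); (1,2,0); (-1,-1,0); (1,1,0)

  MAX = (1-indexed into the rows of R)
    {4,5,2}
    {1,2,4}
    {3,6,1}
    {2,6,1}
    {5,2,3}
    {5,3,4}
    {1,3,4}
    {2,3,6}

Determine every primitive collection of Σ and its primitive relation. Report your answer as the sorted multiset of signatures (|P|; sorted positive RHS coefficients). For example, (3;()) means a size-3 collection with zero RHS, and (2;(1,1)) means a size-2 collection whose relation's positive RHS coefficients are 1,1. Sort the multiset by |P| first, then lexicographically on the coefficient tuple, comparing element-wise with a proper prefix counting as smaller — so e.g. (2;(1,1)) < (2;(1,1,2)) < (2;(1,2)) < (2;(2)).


5 minimal non-faces of Δ(Σ) (on 6 rays):

  P={5,6}:  v_{5} + v_{6} = 0 — sig = (2;())
  P={1,5}:  v_{1} + v_{5} = v_{4} — sig = (2;(1))
  P={4,6}:  v_{4} + v_{6} = v_{1} — sig = (2;(1))
  P={1,2,3}:  v_{1} + v_{2} + v_{3} = 0 — sig = (3;())
  P={2,3,4}:  v_{2} + v_{3} + v_{4} = v_{5} — sig = (3;(1))

Hence PRS(X_Σ) =
{ (2;()),  (2;(1)) ×2,  (3;()),  (3;(1)) }


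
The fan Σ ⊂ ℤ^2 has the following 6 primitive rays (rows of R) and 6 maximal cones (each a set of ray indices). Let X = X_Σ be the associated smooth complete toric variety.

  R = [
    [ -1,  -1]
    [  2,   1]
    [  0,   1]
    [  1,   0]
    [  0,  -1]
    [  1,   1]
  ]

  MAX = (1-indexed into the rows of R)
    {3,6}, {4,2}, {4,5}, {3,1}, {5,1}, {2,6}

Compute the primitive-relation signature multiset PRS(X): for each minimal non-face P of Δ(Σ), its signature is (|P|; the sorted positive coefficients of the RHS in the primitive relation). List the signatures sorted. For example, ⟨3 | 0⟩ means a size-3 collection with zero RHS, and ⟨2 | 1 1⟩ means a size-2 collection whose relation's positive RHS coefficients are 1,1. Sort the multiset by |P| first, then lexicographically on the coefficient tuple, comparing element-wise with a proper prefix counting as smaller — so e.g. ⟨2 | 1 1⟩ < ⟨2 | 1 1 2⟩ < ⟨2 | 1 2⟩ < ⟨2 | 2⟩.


Δ(Σ) — 6 vertices, 9 min non-faces:

  • {1,6}:  v_{1} + v_{6} = 0 — sig = ⟨2 | 0⟩
  • {3,5}:  v_{3} + v_{5} = 0 — sig = ⟨2 | 0⟩
  • {1,2}:  v_{1} + v_{2} = v_{4} — sig = ⟨2 | 1⟩
  • {1,4}:  v_{1} + v_{4} = v_{5} — sig = ⟨2 | 1⟩
  • {3,4}:  v_{3} + v_{4} = v_{6} — sig = ⟨2 | 1⟩
  • {4,6}:  v_{4} + v_{6} = v_{2} — sig = ⟨2 | 1⟩
  • {5,6}:  v_{5} + v_{6} = v_{4} — sig = ⟨2 | 1⟩
  • {2,3}:  v_{2} + v_{3} = 2·v_{6} — sig = ⟨2 | 2⟩
  • {2,5}:  v_{2} + v_{5} = 2·v_{4} — sig = ⟨2 | 2⟩

Hence PRS(X_Σ) =
    ⟨2 | 0⟩
    ⟨2 | 0⟩
    ⟨2 | 1⟩
    ⟨2 | 1⟩
    ⟨2 | 1⟩
    ⟨2 | 1⟩
    ⟨2 | 1⟩
    ⟨2 | 2⟩
    ⟨2 | 2⟩


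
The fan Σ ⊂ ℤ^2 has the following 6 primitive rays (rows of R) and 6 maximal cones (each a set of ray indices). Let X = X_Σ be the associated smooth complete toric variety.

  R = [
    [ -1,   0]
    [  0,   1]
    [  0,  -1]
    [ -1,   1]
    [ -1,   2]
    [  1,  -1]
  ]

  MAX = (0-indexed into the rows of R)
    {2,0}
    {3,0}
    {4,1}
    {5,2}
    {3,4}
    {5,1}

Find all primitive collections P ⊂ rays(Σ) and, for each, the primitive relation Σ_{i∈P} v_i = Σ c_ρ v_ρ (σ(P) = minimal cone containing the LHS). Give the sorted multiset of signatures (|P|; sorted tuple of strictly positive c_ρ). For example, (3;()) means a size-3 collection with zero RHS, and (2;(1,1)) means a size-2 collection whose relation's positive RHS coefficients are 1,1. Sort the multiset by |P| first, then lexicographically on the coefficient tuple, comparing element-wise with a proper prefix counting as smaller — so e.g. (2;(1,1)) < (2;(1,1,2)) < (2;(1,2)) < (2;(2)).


9 collections generate NE(X_Σ); each relation:

  {1,2}:  v_{1} + v_{2} = 0  →  sig = (2;())
  {3,5}:  v_{3} + v_{5} = 0  →  sig = (2;())
  {0,1}:  v_{0} + v_{1} = v_{3}  →  sig = (2;(1))
  {0,5}:  v_{0} + v_{5} = v_{2}  →  sig = (2;(1))
  {1,3}:  v_{1} + v_{3} = v_{4}  →  sig = (2;(1))
  {2,3}:  v_{2} + v_{3} = v_{0}  →  sig = (2;(1))
  {2,4}:  v_{2} + v_{4} = v_{3}  →  sig = (2;(1))
  {4,5}:  v_{4} + v_{5} = v_{1}  →  sig = (2;(1))
  {0,4}:  v_{0} + v_{4} = 2·v_{3}  →  sig = (2;(2))

so the primitive-relation signature multiset is
    (2;())
    (2;())
    (2;(1))
    (2;(1))
    (2;(1))
    (2;(1))
    (2;(1))
    (2;(1))
    (2;(2))


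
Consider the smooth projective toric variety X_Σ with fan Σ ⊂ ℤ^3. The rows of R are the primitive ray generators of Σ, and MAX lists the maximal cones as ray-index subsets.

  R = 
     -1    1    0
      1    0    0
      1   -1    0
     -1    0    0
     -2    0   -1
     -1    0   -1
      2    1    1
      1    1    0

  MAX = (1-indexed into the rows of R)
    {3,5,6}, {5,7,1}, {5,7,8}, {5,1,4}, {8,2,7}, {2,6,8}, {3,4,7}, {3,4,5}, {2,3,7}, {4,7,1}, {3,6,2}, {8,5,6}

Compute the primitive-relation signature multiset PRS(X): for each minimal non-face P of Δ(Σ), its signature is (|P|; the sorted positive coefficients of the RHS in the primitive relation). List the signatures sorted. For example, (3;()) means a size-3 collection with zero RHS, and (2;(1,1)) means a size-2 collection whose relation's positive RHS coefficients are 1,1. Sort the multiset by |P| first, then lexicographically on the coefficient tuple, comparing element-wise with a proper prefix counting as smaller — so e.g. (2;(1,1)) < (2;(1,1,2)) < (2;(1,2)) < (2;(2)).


|primitive collections| = 12. Relations:

  {1,3}:  v_{1} + v_{3} = 0  →  sig = (2;())
  {2,4}:  v_{2} + v_{4} = 0  →  sig = (2;())
  {2,5}:  v_{2} + v_{5} = v_{6}  →  sig = (2;(1))
  {4,6}:  v_{4} + v_{6} = v_{5}  →  sig = (2;(1))
  {6,7}:  v_{6} + v_{7} = v_{8}  →  sig = (2;(1))
  {1,2}:  v_{1} + v_{2} = v_{5} + v_{7}  →  sig = (2;(1,1))
  {4,8}:  v_{4} + v_{8} = v_{5} + v_{7}  →  sig = (2;(1,1))
  {1,6}:  v_{1} + v_{6} = 2·v_{5} + v_{7}  →  sig = (2;(1,2))
  {3,8}:  v_{3} + v_{8} = 2·v_{2}  →  sig = (2;(2))
  {1,8}:  v_{1} + v_{8} = 2·v_{5} + 2·v_{7}  →  sig = (2;(2,2))
  {3,5,7}:  v_{3} + v_{5} + v_{7} = v_{2}  →  sig = (3;(1))
  {4,5,7}:  v_{4} + v_{5} + v_{7} = v_{1}  →  sig = (3;(1))

Sorted signature multiset PRS(X):
    (2;())
    (2;())
    (2;(1))
    (2;(1))
    (2;(1))
    (2;(1,1))
    (2;(1,1))
    (2;(1,2))
    (2;(2))
    (2;(2,2))
    (3;(1))
    (3;(1))


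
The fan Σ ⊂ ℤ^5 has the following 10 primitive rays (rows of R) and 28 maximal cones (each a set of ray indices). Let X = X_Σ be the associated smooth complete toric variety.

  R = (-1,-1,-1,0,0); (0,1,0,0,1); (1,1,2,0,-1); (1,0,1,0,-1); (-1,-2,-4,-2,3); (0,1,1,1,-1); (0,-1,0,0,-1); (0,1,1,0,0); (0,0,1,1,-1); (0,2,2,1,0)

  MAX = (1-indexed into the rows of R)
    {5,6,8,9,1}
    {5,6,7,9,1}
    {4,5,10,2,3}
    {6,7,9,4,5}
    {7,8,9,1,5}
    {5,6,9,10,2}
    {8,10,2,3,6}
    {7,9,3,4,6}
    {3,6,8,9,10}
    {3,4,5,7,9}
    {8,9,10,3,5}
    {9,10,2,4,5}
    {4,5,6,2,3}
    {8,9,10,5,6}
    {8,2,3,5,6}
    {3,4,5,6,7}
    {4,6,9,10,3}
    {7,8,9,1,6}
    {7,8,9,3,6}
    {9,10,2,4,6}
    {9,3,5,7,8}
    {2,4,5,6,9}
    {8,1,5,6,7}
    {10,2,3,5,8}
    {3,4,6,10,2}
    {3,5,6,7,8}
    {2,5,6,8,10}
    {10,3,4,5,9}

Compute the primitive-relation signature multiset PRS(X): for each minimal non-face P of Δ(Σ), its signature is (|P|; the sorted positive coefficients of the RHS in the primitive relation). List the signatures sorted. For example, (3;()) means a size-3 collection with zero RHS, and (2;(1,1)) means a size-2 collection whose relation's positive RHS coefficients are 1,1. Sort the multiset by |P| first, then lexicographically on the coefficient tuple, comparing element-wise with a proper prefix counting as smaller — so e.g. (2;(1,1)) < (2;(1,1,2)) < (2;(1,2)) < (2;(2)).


13 minimal non-faces of Δ(Σ) (on 10 rays):

  P = {2,7}:  v_{2} + v_{7} = 0  so sig = (2;())
  P = {1,4}:  v_{1} + v_{4} = v_{7}  so sig = (2;(1))
  P = {4,8}:  v_{4} + v_{8} = v_{3}  so sig = (2;(1))
  P = {1,3}:  v_{1} + v_{3} = v_{7} + v_{8}  so sig = (2;(1,1))
  P = {7,10}:  v_{7} + v_{10} = v_{8} + v_{9}  so sig = (2;(1,1))
  P = {1,2}:  v_{1} + v_{2} = v_{5} + v_{6} + v_{8} + v_{9}  so sig = (2;(1,1,1,1))
  P = {1,10}:  v_{1} + v_{10} = v_{5} + v_{6} + 2·v_{8} + 2·v_{9}  so sig = (2;(1,1,2,2))
  P = {2,8,9}:  v_{2} + v_{8} + v_{9} = v_{10}  so sig = (3;(1))
  P = {2,3,9}:  v_{2} + v_{3} + v_{9} = v_{4} + v_{10}  so sig = (3;(1,1))
  P = {3,5,6,9}:  v_{3} + v_{5} + v_{6} + v_{9} = 0  so sig = (4;())
  P = {4,5,6,10}:  v_{4} + v_{5} + v_{6} + v_{10} = v_{2}  so sig = (4;(1))
  P = {3,5,6,10}:  v_{3} + v_{5} + v_{6} + v_{10} = v_{2} + v_{8}  so sig = (4;(1,1))
  P = {5,6,7,8,9}:  v_{5} + v_{6} + v_{7} + v_{8} + v_{9} = v_{1}  so sig = (5;(1))

Sorted signature multiset PRS(X):
{ (2;()),  (2;(1)) ×2,  (2;(1,1)) ×2,  (2;(1,1,1,1)),  (2;(1,1,2,2)),  (3;(1)),  (3;(1,1)),  (4;()),  (4;(1)),  (4;(1,1)),  (5;(1)) }


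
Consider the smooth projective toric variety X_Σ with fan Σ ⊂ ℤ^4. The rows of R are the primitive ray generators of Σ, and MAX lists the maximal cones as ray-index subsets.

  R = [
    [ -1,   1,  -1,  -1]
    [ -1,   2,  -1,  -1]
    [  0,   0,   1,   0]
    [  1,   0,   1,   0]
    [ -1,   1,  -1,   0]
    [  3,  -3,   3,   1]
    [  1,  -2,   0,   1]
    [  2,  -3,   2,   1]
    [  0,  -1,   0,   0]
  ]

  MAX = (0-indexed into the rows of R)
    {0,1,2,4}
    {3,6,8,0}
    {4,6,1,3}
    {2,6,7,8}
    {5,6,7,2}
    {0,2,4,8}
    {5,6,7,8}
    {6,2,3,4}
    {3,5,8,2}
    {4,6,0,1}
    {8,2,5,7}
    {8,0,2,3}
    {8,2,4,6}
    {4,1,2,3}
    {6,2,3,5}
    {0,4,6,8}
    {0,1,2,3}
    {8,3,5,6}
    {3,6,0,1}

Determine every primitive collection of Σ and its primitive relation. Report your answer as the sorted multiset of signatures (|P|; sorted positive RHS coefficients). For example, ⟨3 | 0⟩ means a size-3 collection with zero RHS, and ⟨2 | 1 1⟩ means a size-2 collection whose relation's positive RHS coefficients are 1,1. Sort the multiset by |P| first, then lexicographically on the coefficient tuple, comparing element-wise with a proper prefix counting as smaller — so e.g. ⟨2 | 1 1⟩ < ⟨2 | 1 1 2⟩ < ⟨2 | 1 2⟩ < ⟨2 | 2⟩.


14 minimal non-faces of Δ(Σ) (on 9 rays):

  P = {1,8}:  v_{1} + v_{8} = v_{0}  ⟹  sig = ⟨2 | 1⟩
  P = {3,7}:  v_{3} + v_{7} = v_{5}  ⟹  sig = ⟨2 | 1⟩
  P = {1,7}:  v_{1} + v_{7} = v_{3} + v_{8}  ⟹  sig = ⟨2 | 1 1⟩
  P = {4,7}:  v_{4} + v_{7} = v_{2} + v_{6}  ⟹  sig = ⟨2 | 1 1⟩
  P = {4,5}:  v_{4} + v_{5} = v_{2} + v_{3} + v_{6}  ⟹  sig = ⟨2 | 1 1 1⟩
  P = {0,7}:  v_{0} + v_{7} = v_{3} + 2·v_{8}  ⟹  sig = ⟨2 | 1 2⟩
  P = {1,5}:  v_{1} + v_{5} = 2·v_{3} + v_{8}  ⟹  sig = ⟨2 | 1 2⟩
  P = {0,5}:  v_{0} + v_{5} = 2·v_{3} + 2·v_{8}  ⟹  sig = ⟨2 | 2 2⟩
  P = {1,2,6}:  v_{1} + v_{2} + v_{6} = 0  ⟹  sig = ⟨3 | 0⟩
  P = {3,4,8}:  v_{3} + v_{4} + v_{8} = 0  ⟹  sig = ⟨3 | 0⟩
  P = {0,2,6}:  v_{0} + v_{2} + v_{6} = v_{8}  ⟹  sig = ⟨3 | 1⟩
  P = {0,3,4}:  v_{0} + v_{3} + v_{4} = v_{1}  ⟹  sig = ⟨3 | 1⟩
  P = {2,3,6,8}:  v_{2} + v_{3} + v_{6} + v_{8} = v_{7}  ⟹  sig = ⟨4 | 1⟩
  P = {2,5,6,8}:  v_{2} + v_{5} + v_{6} + v_{8} = 2·v_{7}  ⟹  sig = ⟨4 | 2⟩

Sorted signature multiset PRS(X):
{ ⟨2 | 1⟩ ×2,  ⟨2 | 1 1⟩ ×2,  ⟨2 | 1 1 1⟩,  ⟨2 | 1 2⟩ ×2,  ⟨2 | 2 2⟩,  ⟨3 | 0⟩ ×2,  ⟨3 | 1⟩ ×2,  ⟨4 | 1⟩,  ⟨4 | 2⟩ }


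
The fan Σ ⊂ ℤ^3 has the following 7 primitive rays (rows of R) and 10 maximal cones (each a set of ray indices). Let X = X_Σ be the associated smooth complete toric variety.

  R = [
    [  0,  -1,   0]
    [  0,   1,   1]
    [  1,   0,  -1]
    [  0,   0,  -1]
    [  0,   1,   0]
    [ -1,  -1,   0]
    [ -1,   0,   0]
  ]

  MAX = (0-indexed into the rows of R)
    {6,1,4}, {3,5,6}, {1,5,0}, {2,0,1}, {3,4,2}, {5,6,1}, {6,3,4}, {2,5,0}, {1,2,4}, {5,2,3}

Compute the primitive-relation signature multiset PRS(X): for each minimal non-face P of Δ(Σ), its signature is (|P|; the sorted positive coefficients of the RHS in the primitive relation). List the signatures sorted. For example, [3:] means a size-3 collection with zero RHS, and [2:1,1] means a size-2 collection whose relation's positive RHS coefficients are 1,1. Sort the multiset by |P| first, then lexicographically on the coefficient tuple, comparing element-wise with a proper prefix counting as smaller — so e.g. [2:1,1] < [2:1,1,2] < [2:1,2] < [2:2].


The 7 primitive collections of Σ (r=7, n=3):

  P={0,4}:  v_{0} + v_{4} = 0  →  sig = [2:]
  P={0,6}:  v_{0} + v_{6} = v_{5}  →  sig = [2:1]
  P={1,3}:  v_{1} + v_{3} = v_{4}  →  sig = [2:1]
  P={2,6}:  v_{2} + v_{6} = v_{3}  →  sig = [2:1]
  P={4,5}:  v_{4} + v_{5} = v_{6}  →  sig = [2:1]
  P={0,3}:  v_{0} + v_{3} = v_{2} + v_{5}  →  sig = [2:1,1]
  P={1,2,5}:  v_{1} + v_{2} + v_{5} = 0  →  sig = [3:]

Sorted signature multiset PRS(X):
    |P|=2: 6 collections, coeffs (), (1), (1), (1), (1), (1,1)
    |P|=3: 1 collection, coeffs ()


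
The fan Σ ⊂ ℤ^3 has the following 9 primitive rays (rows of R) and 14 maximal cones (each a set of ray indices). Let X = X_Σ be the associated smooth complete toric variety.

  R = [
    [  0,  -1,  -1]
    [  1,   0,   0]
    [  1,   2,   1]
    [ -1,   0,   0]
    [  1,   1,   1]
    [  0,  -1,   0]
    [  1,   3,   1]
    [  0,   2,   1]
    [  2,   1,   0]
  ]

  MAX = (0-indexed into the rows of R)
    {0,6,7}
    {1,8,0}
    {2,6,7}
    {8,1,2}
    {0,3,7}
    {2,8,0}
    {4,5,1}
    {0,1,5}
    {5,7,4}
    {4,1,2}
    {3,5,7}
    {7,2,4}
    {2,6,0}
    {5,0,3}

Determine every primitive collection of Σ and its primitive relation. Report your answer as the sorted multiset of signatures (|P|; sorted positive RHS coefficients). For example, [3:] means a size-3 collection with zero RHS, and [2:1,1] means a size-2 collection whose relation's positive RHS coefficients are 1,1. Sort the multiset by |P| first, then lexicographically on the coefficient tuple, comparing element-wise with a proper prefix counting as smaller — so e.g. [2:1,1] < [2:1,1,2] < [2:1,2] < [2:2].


18 collections generate NE(X_Σ); each relation:

  P={1,3}:  v_{1} + v_{3} = 0 — sig = [2:]
  P={0,4}:  v_{0} + v_{4} = v_{1} — sig = [2:1]
  P={1,7}:  v_{1} + v_{7} = v_{2} — sig = [2:1]
  P={2,3}:  v_{2} + v_{3} = v_{7} — sig = [2:1]
  P={2,5}:  v_{2} + v_{5} = v_{4} — sig = [2:1]
  P={5,6}:  v_{5} + v_{6} = v_{2} — sig = [2:1]
  P={3,4}:  v_{3} + v_{4} = v_{5} + v_{7} — sig = [2:1,1]
  P={3,8}:  v_{3} + v_{8} = v_{0} + v_{2} — sig = [2:1,1]
  P={1,6}:  v_{1} + v_{6} = v_{0} + 2·v_{2} — sig = [2:1,2]
  P={3,6}:  v_{3} + v_{6} = v_{0} + 2·v_{7} — sig = [2:1,2]
  P={4,8}:  v_{4} + v_{8} = 2·v_{1} + v_{2} — sig = [2:1,2]
  P={7,8}:  v_{7} + v_{8} = v_{0} + 2·v_{2} — sig = [2:1,2]
  P={4,6}:  v_{4} + v_{6} = 2·v_{2} — sig = [2:2]
  P={5,8}:  v_{5} + v_{8} = 2·v_{1} — sig = [2:2]
  P={6,8}:  v_{6} + v_{8} = 2·v_{0} + 3·v_{2} — sig = [2:2,3]
  P={0,5,7}:  v_{0} + v_{5} + v_{7} = 0 — sig = [3:]
  P={0,1,2}:  v_{0} + v_{1} + v_{2} = v_{8} — sig = [3:1]
  P={0,2,7}:  v_{0} + v_{2} + v_{7} = v_{6} — sig = [3:1]

Hence PRS(X_Σ) =
    |P|=2: 15 collections, coeffs (), (1), (1), (1), (1), (1), (1,1), (1,1), (1,2), (1,2), (1,2), (1,2), (2), (2), (2,3)
    |P|=3: 3 collections, coeffs (), (1), (1)


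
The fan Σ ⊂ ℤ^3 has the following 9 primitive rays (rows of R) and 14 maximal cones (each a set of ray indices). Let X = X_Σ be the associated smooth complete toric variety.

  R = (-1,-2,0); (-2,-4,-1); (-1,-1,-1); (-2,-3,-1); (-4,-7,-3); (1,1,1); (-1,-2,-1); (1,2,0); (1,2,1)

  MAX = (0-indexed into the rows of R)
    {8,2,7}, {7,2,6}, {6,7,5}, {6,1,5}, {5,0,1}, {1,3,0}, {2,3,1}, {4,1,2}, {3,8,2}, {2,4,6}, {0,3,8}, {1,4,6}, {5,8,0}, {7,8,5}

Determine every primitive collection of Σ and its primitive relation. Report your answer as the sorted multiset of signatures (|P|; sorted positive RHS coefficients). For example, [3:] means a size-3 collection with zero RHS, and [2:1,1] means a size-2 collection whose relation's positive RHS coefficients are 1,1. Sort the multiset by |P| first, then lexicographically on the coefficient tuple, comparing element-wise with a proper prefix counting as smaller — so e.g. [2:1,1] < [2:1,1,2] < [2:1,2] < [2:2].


Primitive collections (16):

  • {0,7}:  v_{0} + v_{7} = 0 ; sig = [2:]
  • {2,5}:  v_{2} + v_{5} = 0 ; sig = [2:]
  • {6,8}:  v_{6} + v_{8} = 0 ; sig = [2:]
  • {0,2}:  v_{0} + v_{2} = v_{3} ; sig = [2:1]
  • {0,6}:  v_{0} + v_{6} = v_{1} ; sig = [2:1]
  • {1,7}:  v_{1} + v_{7} = v_{6} ; sig = [2:1]
  • {1,8}:  v_{1} + v_{8} = v_{0} ; sig = [2:1]
  • {3,5}:  v_{3} + v_{5} = v_{0} ; sig = [2:1]
  • {3,7}:  v_{3} + v_{7} = v_{2} ; sig = [2:1]
  • {3,6}:  v_{3} + v_{6} = v_{1} + v_{2} ; sig = [2:1,1]
  • {4,5}:  v_{4} + v_{5} = v_{1} + v_{6} ; sig = [2:1,1]
  • {4,8}:  v_{4} + v_{8} = v_{1} + v_{2} ; sig = [2:1,1]
  • {0,4}:  v_{0} + v_{4} = 2·v_{1} + v_{2} ; sig = [2:1,2]
  • {4,7}:  v_{4} + v_{7} = v_{2} + 2·v_{6} ; sig = [2:1,2]
  • {3,4}:  v_{3} + v_{4} = 2·v_{1} + 2·v_{2} ; sig = [2:2,2]
  • {1,2,6}:  v_{1} + v_{2} + v_{6} = v_{4} ; sig = [3:1]

so the primitive-relation signature multiset is
    [2:]
    [2:]
    [2:]
    [2:1]
    [2:1]
    [2:1]
    [2:1]
    [2:1]
    [2:1]
    [2:1,1]
    [2:1,1]
    [2:1,1]
    [2:1,2]
    [2:1,2]
    [2:2,2]
    [3:1]


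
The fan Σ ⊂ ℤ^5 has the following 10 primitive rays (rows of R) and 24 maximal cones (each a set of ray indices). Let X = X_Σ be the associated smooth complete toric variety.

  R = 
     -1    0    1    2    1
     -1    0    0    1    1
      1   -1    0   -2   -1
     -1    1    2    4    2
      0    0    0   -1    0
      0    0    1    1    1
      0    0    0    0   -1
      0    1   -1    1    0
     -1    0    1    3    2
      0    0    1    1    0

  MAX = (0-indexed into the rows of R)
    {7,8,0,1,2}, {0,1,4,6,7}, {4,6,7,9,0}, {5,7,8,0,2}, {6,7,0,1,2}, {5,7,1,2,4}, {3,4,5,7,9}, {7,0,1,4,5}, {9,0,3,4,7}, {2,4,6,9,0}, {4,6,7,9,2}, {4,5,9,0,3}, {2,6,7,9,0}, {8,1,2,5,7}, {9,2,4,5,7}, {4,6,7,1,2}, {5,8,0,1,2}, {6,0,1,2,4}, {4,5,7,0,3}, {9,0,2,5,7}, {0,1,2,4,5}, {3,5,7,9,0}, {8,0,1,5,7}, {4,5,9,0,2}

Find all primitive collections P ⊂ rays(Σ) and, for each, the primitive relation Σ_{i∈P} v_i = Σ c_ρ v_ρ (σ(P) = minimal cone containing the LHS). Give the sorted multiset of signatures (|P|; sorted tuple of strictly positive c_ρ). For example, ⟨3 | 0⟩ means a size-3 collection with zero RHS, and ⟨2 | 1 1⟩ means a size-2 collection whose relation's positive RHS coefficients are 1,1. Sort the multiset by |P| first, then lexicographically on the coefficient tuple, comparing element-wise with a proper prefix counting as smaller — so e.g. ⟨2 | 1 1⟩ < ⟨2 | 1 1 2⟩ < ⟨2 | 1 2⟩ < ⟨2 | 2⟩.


|primitive collections| = 12. Relations:

  P={1,9}:  v_{1} + v_{9} = v_{0} ; sig = ⟨2 | 1⟩
  P={5,6}:  v_{5} + v_{6} = v_{9} ; sig = ⟨2 | 1⟩
  P={2,3}:  v_{2} + v_{3} = v_{5} + v_{9} ; sig = ⟨2 | 1 1⟩
  P={4,8}:  v_{4} + v_{8} = v_{1} + v_{5} ; sig = ⟨2 | 1 1⟩
  P={1,3}:  v_{1} + v_{3} = 2·v_{0} + v_{4} + v_{5} + v_{7} ; sig = ⟨2 | 1 1 1 2⟩
  P={3,6}:  v_{3} + v_{6} = v_{0} + v_{4} + v_{7} + 2·v_{9} ; sig = ⟨2 | 1 1 1 2⟩
  P={8,9}:  v_{8} + v_{9} = 2·v_{0} + v_{2} + v_{5} + v_{7} ; sig = ⟨2 | 1 1 1 2⟩
  P={6,8}:  v_{6} + v_{8} = 2·v_{0} + v_{2} + v_{7} ; sig = ⟨2 | 1 1 2⟩
  P={3,8}:  v_{3} + v_{8} = 2·v_{0} + 2·v_{5} + v_{7} ; sig = ⟨2 | 1 2 2⟩
  P={0,2,4,7}:  v_{0} + v_{2} + v_{4} + v_{7} = 0 ; sig = ⟨4 | 0⟩
  P={0,1,2,5,7}:  v_{0} + v_{1} + v_{2} + v_{5} + v_{7} = v_{8} ; sig = ⟨5 | 1⟩
  P={0,4,5,7,9}:  v_{0} + v_{4} + v_{5} + v_{7} + v_{9} = v_{3} ; sig = ⟨5 | 1⟩

so the primitive-relation signature multiset is
[⟨2 | 1⟩, ⟨2 | 1⟩, ⟨2 | 1 1⟩, ⟨2 | 1 1⟩, ⟨2 | 1 1 1 2⟩, ⟨2 | 1 1 1 2⟩, ⟨2 | 1 1 1 2⟩, ⟨2 | 1 1 2⟩, ⟨2 | 1 2 2⟩, ⟨4 | 0⟩, ⟨5 | 1⟩, ⟨5 | 1⟩]


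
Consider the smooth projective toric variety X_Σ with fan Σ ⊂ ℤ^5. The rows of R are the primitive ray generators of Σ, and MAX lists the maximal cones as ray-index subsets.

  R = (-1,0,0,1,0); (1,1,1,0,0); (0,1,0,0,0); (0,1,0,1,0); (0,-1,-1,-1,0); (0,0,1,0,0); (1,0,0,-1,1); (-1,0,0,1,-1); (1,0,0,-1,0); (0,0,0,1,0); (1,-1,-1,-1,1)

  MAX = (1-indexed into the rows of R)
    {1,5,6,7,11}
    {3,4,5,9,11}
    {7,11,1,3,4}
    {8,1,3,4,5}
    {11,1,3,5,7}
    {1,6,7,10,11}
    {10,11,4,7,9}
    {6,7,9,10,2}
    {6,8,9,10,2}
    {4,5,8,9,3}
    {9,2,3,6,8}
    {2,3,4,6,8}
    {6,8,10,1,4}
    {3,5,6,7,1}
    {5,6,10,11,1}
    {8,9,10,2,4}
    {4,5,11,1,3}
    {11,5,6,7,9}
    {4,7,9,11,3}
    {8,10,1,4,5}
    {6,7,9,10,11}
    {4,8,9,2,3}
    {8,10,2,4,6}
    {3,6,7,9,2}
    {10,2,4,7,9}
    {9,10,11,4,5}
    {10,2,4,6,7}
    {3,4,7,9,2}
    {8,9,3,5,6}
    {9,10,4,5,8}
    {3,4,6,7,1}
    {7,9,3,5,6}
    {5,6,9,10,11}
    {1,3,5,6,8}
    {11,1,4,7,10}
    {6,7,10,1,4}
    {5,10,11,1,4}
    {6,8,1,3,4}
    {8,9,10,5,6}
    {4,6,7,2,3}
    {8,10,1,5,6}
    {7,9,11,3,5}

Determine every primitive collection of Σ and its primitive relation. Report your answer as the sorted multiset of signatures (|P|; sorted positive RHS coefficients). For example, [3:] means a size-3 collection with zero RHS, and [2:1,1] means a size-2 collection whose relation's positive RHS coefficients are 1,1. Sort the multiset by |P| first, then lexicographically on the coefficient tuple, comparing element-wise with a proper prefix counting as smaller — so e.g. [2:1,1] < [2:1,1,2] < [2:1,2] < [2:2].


Σ has 13 primitive collections:

  P={1,9}:  v_{1} + v_{9} = 0  ⇒ sig = [2:]
  P={7,8}:  v_{7} + v_{8} = 0  ⇒ sig = [2:]
  P={2,5}:  v_{2} + v_{5} = v_{9}  ⇒ sig = [2:1]
  P={3,10}:  v_{3} + v_{10} = v_{4}  ⇒ sig = [2:1]
  P={1,2}:  v_{1} + v_{2} = v_{4} + v_{6}  ⇒ sig = [2:1,1]
  P={8,11}:  v_{8} + v_{11} = v_{5} + v_{10}  ⇒ sig = [2:1,1]
  P={2,11}:  v_{2} + v_{11} = v_{7} + v_{9} + v_{10}  ⇒ sig = [2:1,1,1]
  P={4,5,6}:  v_{4} + v_{5} + v_{6} = 0  ⇒ sig = [3:]
  P={3,6,11}:  v_{3} + v_{6} + v_{11} = v_{7}  ⇒ sig = [3:1]
  P={4,6,9}:  v_{4} + v_{6} + v_{9} = v_{2}  ⇒ sig = [3:1]
  P={5,7,10}:  v_{5} + v_{7} + v_{10} = v_{11}  ⇒ sig = [3:1]
  P={4,5,7}:  v_{4} + v_{5} + v_{7} = v_{3} + v_{11}  ⇒ sig = [3:1,1]
  P={4,6,11}:  v_{4} + v_{6} + v_{11} = v_{7} + v_{10}  ⇒ sig = [3:1,1]

so the primitive-relation signature multiset is
    [2:]
    [2:]
    [2:1]
    [2:1]
    [2:1,1]
    [2:1,1]
    [2:1,1,1]
    [3:]
    [3:1]
    [3:1]
    [3:1]
    [3:1,1]
    [3:1,1]


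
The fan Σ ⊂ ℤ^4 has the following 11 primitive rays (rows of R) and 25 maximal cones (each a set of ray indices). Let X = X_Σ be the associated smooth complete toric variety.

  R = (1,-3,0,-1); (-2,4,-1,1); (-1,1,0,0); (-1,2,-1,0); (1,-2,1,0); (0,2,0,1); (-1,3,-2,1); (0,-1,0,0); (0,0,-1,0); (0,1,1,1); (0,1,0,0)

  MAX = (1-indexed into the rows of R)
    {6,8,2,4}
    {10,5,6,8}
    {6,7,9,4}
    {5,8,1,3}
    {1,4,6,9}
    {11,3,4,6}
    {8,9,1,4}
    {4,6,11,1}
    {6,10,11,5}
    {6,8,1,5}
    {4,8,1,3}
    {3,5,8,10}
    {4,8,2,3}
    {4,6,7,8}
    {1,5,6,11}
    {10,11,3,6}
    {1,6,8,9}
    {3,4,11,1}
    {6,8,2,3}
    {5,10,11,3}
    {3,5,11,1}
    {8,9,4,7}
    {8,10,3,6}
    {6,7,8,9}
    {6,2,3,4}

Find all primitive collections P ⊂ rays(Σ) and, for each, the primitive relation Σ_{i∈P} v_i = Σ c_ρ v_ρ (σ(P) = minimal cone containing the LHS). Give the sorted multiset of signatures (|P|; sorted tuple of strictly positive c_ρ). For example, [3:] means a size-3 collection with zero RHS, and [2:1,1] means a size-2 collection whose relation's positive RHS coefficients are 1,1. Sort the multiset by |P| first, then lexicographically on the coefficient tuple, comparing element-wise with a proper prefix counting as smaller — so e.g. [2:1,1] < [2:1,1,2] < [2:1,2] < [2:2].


Δ(Σ) — 11 vertices, 24 min non-faces:

  P={4,5}:  v_{4} + v_{5} = 0 — sig = [2:]
  P={8,11}:  v_{8} + v_{11} = 0 — sig = [2:]
  P={1,10}:  v_{1} + v_{10} = v_{5} — sig = [2:1]
  P={1,2}:  v_{1} + v_{2} = v_{4} + v_{8} — sig = [2:1,1]
  P={3,9}:  v_{3} + v_{9} = v_{4} + v_{8} — sig = [2:1,1]
  P={4,10}:  v_{4} + v_{10} = v_{3} + v_{6} — sig = [2:1,1]
  P={9,10}:  v_{9} + v_{10} = v_{6} + v_{8} — sig = [2:1,1]
  P={2,5}:  v_{2} + v_{5} = v_{3} + v_{6} + v_{8} — sig = [2:1,1,1]
  P={2,11}:  v_{2} + v_{11} = v_{3} + v_{4} + v_{6} — sig = [2:1,1,1]
  P={5,7}:  v_{5} + v_{7} = v_{6} + v_{8} + v_{9} — sig = [2:1,1,1]
  P={5,9}:  v_{5} + v_{9} = v_{1} + v_{6} + v_{8} — sig = [2:1,1,1]
  P={7,11}:  v_{7} + v_{11} = v_{4} + v_{6} + v_{9} — sig = [2:1,1,1]
  P={9,11}:  v_{9} + v_{11} = v_{1} + v_{4} + v_{6} — sig = [2:1,1,1]
  P={2,9}:  v_{2} + v_{9} = 2·v_{4} + v_{6} + 2·v_{8} — sig = [2:1,2,2]
  P={2,10}:  v_{2} + v_{10} = 2·v_{3} + 2·v_{6} + v_{8} — sig = [2:1,2,2]
  P={3,7}:  v_{3} + v_{7} = 2·v_{4} + v_{6} + 2·v_{8} — sig = [2:1,2,2]
  P={7,10}:  v_{7} + v_{10} = v_{4} + 2·v_{6} + 2·v_{8} — sig = [2:1,2,2]
  P={1,7}:  v_{1} + v_{7} = 2·v_{9} — sig = [2:2]
  P={2,7}:  v_{2} + v_{7} = 3·v_{4} + 2·v_{6} + 3·v_{8} — sig = [2:2,3,3]
  P={1,3,6}:  v_{1} + v_{3} + v_{6} = 0 — sig = [3:]
  P={3,5,6}:  v_{3} + v_{5} + v_{6} = v_{10} — sig = [3:1]
  P={1,4,6,8}:  v_{1} + v_{4} + v_{6} + v_{8} = v_{9} — sig = [4:1]
  P={3,4,6,8}:  v_{3} + v_{4} + v_{6} + v_{8} = v_{2} — sig = [4:1]
  P={4,6,8,9}:  v_{4} + v_{6} + v_{8} + v_{9} = v_{7} — sig = [4:1]

Signatures (|P|; sorted positive RHS coefficients), sorted:
    [2:]
    [2:]
    [2:1]
    [2:1,1]
    [2:1,1]
    [2:1,1]
    [2:1,1]
    [2:1,1,1]
    [2:1,1,1]
    [2:1,1,1]
    [2:1,1,1]
    [2:1,1,1]
    [2:1,1,1]
    [2:1,2,2]
    [2:1,2,2]
    [2:1,2,2]
    [2:1,2,2]
    [2:2]
    [2:2,3,3]
    [3:]
    [3:1]
    [4:1]
    [4:1]
    [4:1]


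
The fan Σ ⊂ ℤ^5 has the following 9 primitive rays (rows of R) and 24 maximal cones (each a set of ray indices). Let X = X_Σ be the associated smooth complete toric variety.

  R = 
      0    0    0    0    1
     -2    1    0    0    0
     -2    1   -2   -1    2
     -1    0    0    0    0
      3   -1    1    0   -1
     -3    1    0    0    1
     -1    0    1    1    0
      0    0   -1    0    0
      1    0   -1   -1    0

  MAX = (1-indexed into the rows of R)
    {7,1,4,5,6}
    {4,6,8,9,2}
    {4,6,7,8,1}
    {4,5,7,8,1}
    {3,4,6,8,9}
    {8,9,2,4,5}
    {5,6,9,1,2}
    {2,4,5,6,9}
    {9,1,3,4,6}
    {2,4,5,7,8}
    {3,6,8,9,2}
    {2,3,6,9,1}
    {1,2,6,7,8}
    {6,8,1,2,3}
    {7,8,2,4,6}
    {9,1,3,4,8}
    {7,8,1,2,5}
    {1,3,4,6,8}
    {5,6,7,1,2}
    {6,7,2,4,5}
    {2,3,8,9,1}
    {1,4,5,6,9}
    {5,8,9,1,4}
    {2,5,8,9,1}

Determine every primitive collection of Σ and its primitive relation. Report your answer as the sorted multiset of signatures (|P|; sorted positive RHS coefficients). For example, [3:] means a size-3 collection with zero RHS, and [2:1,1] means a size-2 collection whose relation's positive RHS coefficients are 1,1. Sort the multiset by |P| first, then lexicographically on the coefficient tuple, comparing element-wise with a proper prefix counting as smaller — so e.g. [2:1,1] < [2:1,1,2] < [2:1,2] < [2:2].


|primitive collections| = 7. Relations:

  • {7,9}:  v_{7} + v_{9} = 0  ⟹  sig = [2:]
  • {3,5}:  v_{3} + v_{5} = v_{1} + v_{9}  ⟹  sig = [2:1,1]
  • {3,7}:  v_{3} + v_{7} = v_{1} + v_{6} + v_{8}  ⟹  sig = [2:1,1,1]
  • {5,6,8}:  v_{5} + v_{6} + v_{8} = 0  ⟹  sig = [3:]
  • {1,2,4}:  v_{1} + v_{2} + v_{4} = v_{6}  ⟹  sig = [3:1]
  • {2,3,4}:  v_{2} + v_{3} + v_{4} = 2·v_{6} + v_{8} + v_{9}  ⟹  sig = [3:1,1,2]
  • {1,6,8,9}:  v_{1} + v_{6} + v_{8} + v_{9} = v_{3}  ⟹  sig = [4:1]

Sorted signature multiset PRS(X):
[[2:], [2:1,1], [2:1,1,1], [3:], [3:1], [3:1,1,2], [4:1]]


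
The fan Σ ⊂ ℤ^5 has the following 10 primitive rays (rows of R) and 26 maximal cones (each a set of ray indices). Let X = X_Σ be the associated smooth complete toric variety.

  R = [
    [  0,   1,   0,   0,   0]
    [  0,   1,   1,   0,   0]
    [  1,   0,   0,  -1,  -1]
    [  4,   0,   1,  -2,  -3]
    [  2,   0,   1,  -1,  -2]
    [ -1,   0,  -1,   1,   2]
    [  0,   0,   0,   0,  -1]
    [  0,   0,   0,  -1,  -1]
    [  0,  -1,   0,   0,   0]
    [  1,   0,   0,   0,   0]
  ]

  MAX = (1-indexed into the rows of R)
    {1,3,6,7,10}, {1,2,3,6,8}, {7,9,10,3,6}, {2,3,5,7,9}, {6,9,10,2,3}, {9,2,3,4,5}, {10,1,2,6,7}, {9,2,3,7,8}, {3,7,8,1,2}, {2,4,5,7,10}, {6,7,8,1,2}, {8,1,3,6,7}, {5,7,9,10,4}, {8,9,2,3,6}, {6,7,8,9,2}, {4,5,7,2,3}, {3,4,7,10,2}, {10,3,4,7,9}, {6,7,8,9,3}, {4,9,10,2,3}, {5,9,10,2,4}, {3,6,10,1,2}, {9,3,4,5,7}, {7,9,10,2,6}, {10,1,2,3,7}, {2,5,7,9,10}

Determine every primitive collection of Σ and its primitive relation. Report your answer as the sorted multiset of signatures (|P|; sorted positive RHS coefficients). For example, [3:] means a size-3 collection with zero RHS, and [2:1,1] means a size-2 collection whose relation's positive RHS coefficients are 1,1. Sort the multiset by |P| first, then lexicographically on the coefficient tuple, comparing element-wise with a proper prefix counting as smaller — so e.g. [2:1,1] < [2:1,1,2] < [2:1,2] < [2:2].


The 12 primitive collections of Σ (r=10, n=5):

  • {1,9}:  v_{1} + v_{9} = 0  so sig = [2:]
  • {5,6}:  v_{5} + v_{6} = v_{10}  so sig = [2:1]
  • {8,10}:  v_{8} + v_{10} = v_{3}  so sig = [2:1]
  • {1,5}:  v_{1} + v_{5} = v_{2} + v_{3} + v_{7} + v_{10}  so sig = [2:1,1,1,1]
  • {5,8}:  v_{5} + v_{8} = v_{2} + 2·v_{3} + v_{7} + v_{9}  so sig = [2:1,1,1,2]
  • {1,4}:  v_{1} + v_{4} = v_{2} + 2·v_{3} + v_{7} + 2·v_{10}  so sig = [2:1,1,2,2]
  • {4,6}:  v_{4} + v_{6} = v_{3} + 2·v_{10}  so sig = [2:1,2]
  • {4,8}:  v_{4} + v_{8} = 2·v_{3} + v_{5}  so sig = [2:1,2]
  • {3,5,10}:  v_{3} + v_{5} + v_{10} = v_{4}  so sig = [3:1]
  • {2,3,6,7}:  v_{2} + v_{3} + v_{6} + v_{7} = v_{1}  so sig = [4:1]
  • {2,4,7,9}:  v_{2} + v_{4} + v_{7} + v_{9} = 2·v_{5}  so sig = [4:2]
  • {2,3,7,9,10}:  v_{2} + v_{3} + v_{7} + v_{9} + v_{10} = v_{5}  so sig = [5:1]

Sorted signature multiset PRS(X):
    [2:]
    [2:1]
    [2:1]
    [2:1,1,1,1]
    [2:1,1,1,2]
    [2:1,1,2,2]
    [2:1,2]
    [2:1,2]
    [3:1]
    [4:1]
    [4:2]
    [5:1]


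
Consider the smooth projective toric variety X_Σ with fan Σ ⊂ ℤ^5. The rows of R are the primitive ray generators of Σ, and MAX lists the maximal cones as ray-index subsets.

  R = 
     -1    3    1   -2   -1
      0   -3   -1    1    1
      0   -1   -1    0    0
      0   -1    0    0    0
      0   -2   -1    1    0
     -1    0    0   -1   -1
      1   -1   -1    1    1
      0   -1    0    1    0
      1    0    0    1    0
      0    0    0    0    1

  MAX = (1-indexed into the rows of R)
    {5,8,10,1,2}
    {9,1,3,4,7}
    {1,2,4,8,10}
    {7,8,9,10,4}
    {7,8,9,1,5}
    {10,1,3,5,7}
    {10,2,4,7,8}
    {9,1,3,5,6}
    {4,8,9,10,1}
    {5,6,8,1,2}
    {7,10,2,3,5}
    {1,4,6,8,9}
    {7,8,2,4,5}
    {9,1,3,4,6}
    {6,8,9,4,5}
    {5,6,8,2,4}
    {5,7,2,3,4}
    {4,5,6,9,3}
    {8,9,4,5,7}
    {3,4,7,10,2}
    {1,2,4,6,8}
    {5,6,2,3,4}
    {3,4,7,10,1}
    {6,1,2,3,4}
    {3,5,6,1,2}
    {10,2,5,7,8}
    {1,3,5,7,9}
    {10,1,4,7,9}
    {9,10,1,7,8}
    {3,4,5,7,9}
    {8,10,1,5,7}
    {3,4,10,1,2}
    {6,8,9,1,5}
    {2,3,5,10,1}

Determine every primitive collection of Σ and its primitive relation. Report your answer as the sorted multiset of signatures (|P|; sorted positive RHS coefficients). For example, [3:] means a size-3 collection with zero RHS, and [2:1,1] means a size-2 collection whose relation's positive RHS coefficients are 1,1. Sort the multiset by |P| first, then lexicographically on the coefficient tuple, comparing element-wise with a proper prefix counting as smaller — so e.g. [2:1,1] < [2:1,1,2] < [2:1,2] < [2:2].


|primitive collections| = 10. Relations:

  • {3,8}:  v_{3} + v_{8} = v_{5}  so sig = [2:1]
  • {6,7}:  v_{6} + v_{7} = v_{3}  so sig = [2:1]
  • {6,10}:  v_{6} + v_{10} = v_{1} + v_{2}  so sig = [2:1,1]
  • {2,9}:  v_{2} + v_{9} = v_{4} + v_{7} + v_{8}  so sig = [2:1,1,1]
  • {1,4,5}:  v_{1} + v_{4} + v_{5} = v_{6}  so sig = [3:1]
  • {3,9,10}:  v_{3} + v_{9} + v_{10} = v_{7}  so sig = [3:1]
  • {4,5,10}:  v_{4} + v_{5} + v_{10} = v_{2}  so sig = [3:1]
  • {1,2,7}:  v_{1} + v_{2} + v_{7} = v_{3} + v_{10}  so sig = [3:1,1]
  • {5,9,10}:  v_{5} + v_{9} + v_{10} = v_{7} + v_{8}  so sig = [3:1,1]
  • {1,4,7,8}:  v_{1} + v_{4} + v_{7} + v_{8} = 0  so sig = [4:]

so the primitive-relation signature multiset is
{ [2:1] ×2,  [2:1,1],  [2:1,1,1],  [3:1] ×3,  [3:1,1] ×2,  [4:] }


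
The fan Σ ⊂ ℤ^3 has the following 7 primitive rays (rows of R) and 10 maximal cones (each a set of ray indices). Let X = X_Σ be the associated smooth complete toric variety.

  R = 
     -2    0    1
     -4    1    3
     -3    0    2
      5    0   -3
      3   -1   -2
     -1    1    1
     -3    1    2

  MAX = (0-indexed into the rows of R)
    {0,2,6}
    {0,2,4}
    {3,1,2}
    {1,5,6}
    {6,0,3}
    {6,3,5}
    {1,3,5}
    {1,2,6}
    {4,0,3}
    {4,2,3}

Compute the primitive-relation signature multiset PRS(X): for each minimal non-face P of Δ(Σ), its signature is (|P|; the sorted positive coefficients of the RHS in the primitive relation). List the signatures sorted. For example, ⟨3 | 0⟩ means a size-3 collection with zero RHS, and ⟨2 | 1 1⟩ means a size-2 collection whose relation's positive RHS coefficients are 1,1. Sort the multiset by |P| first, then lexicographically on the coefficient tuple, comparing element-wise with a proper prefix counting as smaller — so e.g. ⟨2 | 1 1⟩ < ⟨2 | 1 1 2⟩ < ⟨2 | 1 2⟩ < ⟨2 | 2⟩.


|primitive collections| = 9. Relations:

  P = {4,6}:  v_{4} + v_{6} = 0  so sig = ⟨2 | 0⟩
  P = {0,5}:  v_{0} + v_{5} = v_{6}  so sig = ⟨2 | 1⟩
  P = {2,5}:  v_{2} + v_{5} = v_{1}  so sig = ⟨2 | 1⟩
  P = {0,1}:  v_{0} + v_{1} = v_{2} + v_{6}  so sig = ⟨2 | 1 1⟩
  P = {4,5}:  v_{4} + v_{5} = v_{2} + v_{3}  so sig = ⟨2 | 1 1⟩
  P = {1,4}:  v_{1} + v_{4} = 2·v_{2} + v_{3}  so sig = ⟨2 | 1 2⟩
  P = {0,2,3}:  v_{0} + v_{2} + v_{3} = 0  so sig = ⟨3 | 0⟩
  P = {2,3,6}:  v_{2} + v_{3} + v_{6} = v_{5}  so sig = ⟨3 | 1⟩
  P = {1,3,6}:  v_{1} + v_{3} + v_{6} = 2·v_{5}  so sig = ⟨3 | 2⟩

Hence PRS(X_Σ) =
{ ⟨2 | 0⟩,  ⟨2 | 1⟩ ×2,  ⟨2 | 1 1⟩ ×2,  ⟨2 | 1 2⟩,  ⟨3 | 0⟩,  ⟨3 | 1⟩,  ⟨3 | 2⟩ }


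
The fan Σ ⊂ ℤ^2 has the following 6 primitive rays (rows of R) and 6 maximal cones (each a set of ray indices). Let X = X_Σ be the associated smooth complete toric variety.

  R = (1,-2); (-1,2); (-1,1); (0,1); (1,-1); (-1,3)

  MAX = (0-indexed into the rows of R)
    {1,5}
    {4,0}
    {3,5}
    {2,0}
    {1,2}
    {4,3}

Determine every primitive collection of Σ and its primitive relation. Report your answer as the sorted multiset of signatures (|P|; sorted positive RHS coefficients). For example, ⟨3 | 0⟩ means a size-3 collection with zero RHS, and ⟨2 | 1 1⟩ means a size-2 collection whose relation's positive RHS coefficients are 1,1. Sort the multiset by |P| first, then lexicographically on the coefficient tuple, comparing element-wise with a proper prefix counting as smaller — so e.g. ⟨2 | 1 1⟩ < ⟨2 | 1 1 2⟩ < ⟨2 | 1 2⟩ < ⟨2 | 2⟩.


Σ has 9 primitive collections:

  P = {0,1}:  v_{0} + v_{1} = 0 ; sig = ⟨2 | 0⟩
  P = {2,4}:  v_{2} + v_{4} = 0 ; sig = ⟨2 | 0⟩
  P = {0,3}:  v_{0} + v_{3} = v_{4} ; sig = ⟨2 | 1⟩
  P = {0,5}:  v_{0} + v_{5} = v_{3} ; sig = ⟨2 | 1⟩
  P = {1,3}:  v_{1} + v_{3} = v_{5} ; sig = ⟨2 | 1⟩
  P = {1,4}:  v_{1} + v_{4} = v_{3} ; sig = ⟨2 | 1⟩
  P = {2,3}:  v_{2} + v_{3} = v_{1} ; sig = ⟨2 | 1⟩
  P = {2,5}:  v_{2} + v_{5} = 2·v_{1} ; sig = ⟨2 | 2⟩
  P = {4,5}:  v_{4} + v_{5} = 2·v_{3} ; sig = ⟨2 | 2⟩

Sorted signature multiset PRS(X):
{ ⟨2 | 0⟩ ×2,  ⟨2 | 1⟩ ×5,  ⟨2 | 2⟩ ×2 }


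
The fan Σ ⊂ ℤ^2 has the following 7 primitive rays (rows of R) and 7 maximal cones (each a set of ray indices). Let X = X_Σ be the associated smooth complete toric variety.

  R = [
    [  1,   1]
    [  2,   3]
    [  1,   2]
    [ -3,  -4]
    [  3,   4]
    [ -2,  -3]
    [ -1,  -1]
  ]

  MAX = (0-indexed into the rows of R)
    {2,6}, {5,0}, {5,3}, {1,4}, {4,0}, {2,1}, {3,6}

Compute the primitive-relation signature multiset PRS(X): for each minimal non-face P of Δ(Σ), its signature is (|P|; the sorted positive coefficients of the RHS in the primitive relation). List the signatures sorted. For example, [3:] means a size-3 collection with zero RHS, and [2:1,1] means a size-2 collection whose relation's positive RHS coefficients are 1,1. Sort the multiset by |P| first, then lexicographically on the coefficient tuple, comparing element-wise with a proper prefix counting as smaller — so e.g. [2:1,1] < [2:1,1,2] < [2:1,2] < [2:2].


Δ(Σ) — 7 vertices, 14 min non-faces:

  P = {0,6}:  v_{0} + v_{6} = 0  ⇒ sig = [2:]
  P = {1,5}:  v_{1} + v_{5} = 0  ⇒ sig = [2:]
  P = {3,4}:  v_{3} + v_{4} = 0  ⇒ sig = [2:]
  P = {0,1}:  v_{0} + v_{1} = v_{4}  ⇒ sig = [2:1]
  P = {0,2}:  v_{0} + v_{2} = v_{1}  ⇒ sig = [2:1]
  P = {0,3}:  v_{0} + v_{3} = v_{5}  ⇒ sig = [2:1]
  P = {1,3}:  v_{1} + v_{3} = v_{6}  ⇒ sig = [2:1]
  P = {1,6}:  v_{1} + v_{6} = v_{2}  ⇒ sig = [2:1]
  P = {2,5}:  v_{2} + v_{5} = v_{6}  ⇒ sig = [2:1]
  P = {4,5}:  v_{4} + v_{5} = v_{0}  ⇒ sig = [2:1]
  P = {4,6}:  v_{4} + v_{6} = v_{1}  ⇒ sig = [2:1]
  P = {5,6}:  v_{5} + v_{6} = v_{3}  ⇒ sig = [2:1]
  P = {2,3}:  v_{2} + v_{3} = 2·v_{6}  ⇒ sig = [2:2]
  P = {2,4}:  v_{2} + v_{4} = 2·v_{1}  ⇒ sig = [2:2]

Signatures (|P|; sorted positive RHS coefficients), sorted:
{ [2:] ×3,  [2:1] ×9,  [2:2] ×2 }


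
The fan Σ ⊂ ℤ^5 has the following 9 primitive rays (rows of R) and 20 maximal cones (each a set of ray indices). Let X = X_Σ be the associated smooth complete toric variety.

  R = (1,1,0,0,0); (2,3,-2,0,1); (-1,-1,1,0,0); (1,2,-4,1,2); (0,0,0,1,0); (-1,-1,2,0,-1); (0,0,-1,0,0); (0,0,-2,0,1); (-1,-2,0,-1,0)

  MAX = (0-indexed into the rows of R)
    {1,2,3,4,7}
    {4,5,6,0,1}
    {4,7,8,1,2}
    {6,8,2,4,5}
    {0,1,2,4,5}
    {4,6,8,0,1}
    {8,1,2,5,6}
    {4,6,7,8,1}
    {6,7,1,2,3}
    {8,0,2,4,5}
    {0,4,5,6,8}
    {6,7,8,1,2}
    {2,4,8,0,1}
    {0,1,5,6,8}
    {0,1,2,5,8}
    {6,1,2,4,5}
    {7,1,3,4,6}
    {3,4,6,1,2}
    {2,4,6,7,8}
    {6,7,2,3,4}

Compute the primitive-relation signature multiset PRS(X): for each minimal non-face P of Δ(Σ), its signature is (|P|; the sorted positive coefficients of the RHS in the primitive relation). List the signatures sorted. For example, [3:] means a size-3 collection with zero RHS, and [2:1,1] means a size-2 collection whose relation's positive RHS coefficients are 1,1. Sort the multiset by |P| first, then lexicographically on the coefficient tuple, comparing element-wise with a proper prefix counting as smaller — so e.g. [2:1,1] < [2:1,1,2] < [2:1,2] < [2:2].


Minimal non-faces — 9 found among 9 rays, 20 max cones:

  • {5,7}:  v_{5} + v_{7} = v_{2} + v_{6} ; sig = [2:1,1]
  • {0,3}:  v_{0} + v_{3} = v_{1} + v_{4} + v_{7} ; sig = [2:1,1,1]
  • {0,7}:  v_{0} + v_{7} = v_{1} + v_{4} + v_{8} ; sig = [2:1,1,1]
  • {3,5}:  v_{3} + v_{5} = v_{1} + 2·v_{2} + v_{4} + 2·v_{6} ; sig = [2:1,1,2,2]
  • {3,8}:  v_{3} + v_{8} = 2·v_{7} ; sig = [2:2]
  • {0,2,6}:  v_{0} + v_{2} + v_{6} = 0 ; sig = [3:]
  • {1,4,5,8}:  v_{1} + v_{4} + v_{5} + v_{8} = 0 ; sig = [4:]
  • {1,2,4,6,7}:  v_{1} + v_{2} + v_{4} + v_{6} + v_{7} = v_{3} ; sig = [5:1]
  • {1,2,4,6,8}:  v_{1} + v_{2} + v_{4} + v_{6} + v_{8} = v_{7} ; sig = [5:1]

Sorted signature multiset PRS(X):
[[2:1,1], [2:1,1,1], [2:1,1,1], [2:1,1,2,2], [2:2], [3:], [4:], [5:1], [5:1]]


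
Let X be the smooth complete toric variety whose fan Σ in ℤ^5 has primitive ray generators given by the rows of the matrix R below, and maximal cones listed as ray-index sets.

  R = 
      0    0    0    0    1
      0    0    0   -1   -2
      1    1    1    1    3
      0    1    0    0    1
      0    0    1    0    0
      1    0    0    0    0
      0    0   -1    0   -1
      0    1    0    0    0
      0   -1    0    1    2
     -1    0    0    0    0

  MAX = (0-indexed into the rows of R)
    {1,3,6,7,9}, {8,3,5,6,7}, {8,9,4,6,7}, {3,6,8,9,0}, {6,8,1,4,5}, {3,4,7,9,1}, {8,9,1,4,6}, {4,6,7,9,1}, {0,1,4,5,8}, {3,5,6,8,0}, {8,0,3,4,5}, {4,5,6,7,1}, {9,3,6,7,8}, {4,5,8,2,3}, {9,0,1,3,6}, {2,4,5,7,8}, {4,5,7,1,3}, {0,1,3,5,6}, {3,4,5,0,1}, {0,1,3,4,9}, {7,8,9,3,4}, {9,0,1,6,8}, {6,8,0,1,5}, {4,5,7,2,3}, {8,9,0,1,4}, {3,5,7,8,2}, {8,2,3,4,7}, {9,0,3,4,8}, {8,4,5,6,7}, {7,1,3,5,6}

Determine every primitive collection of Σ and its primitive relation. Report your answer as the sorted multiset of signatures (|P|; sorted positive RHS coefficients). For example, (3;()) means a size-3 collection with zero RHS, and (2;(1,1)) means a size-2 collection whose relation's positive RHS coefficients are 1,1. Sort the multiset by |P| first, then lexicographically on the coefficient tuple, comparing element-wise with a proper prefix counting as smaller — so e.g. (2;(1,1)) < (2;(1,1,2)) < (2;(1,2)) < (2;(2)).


Minimal non-faces — 11 found among 10 rays, 30 max cones:

  P = {5,9}:  v_{5} + v_{9} = 0 — sig = (2;())
  P = {0,7}:  v_{0} + v_{7} = v_{3} — sig = (2;(1))
  P = {1,2}:  v_{1} + v_{2} = v_{3} + v_{4} + v_{5} — sig = (2;(1,1,1))
  P = {2,9}:  v_{2} + v_{9} = v_{3} + v_{4} + v_{7} + v_{8} — sig = (2;(1,1,1,1))
  P = {0,2}:  v_{0} + v_{2} = 2·v_{3} + v_{4} + v_{5} + v_{8} — sig = (2;(1,1,1,2))
  P = {2,6}:  v_{2} + v_{6} = v_{5} + 2·v_{7} + v_{8} — sig = (2;(1,1,2))
  P = {0,4,6}:  v_{0} + v_{4} + v_{6} = 0 — sig = (3;())
  P = {1,7,8}:  v_{1} + v_{7} + v_{8} = 0 — sig = (3;())
  P = {1,3,8}:  v_{1} + v_{3} + v_{8} = v_{0} — sig = (3;(1))
  P = {3,4,6}:  v_{3} + v_{4} + v_{6} = v_{7} — sig = (3;(1))
  P = {3,4,5,7,8}:  v_{3} + v_{4} + v_{5} + v_{7} + v_{8} = v_{2} — sig = (5;(1))

Sorted signature multiset PRS(X):
{ (2;()),  (2;(1)),  (2;(1,1,1)),  (2;(1,1,1,1)),  (2;(1,1,1,2)),  (2;(1,1,2)),  (3;()) ×2,  (3;(1)) ×2,  (5;(1)) }
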